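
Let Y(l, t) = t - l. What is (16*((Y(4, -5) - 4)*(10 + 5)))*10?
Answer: -31200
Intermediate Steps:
(16*((Y(4, -5) - 4)*(10 + 5)))*10 = (16*(((-5 - 1*4) - 4)*(10 + 5)))*10 = (16*(((-5 - 4) - 4)*15))*10 = (16*((-9 - 4)*15))*10 = (16*(-13*15))*10 = (16*(-195))*10 = -3120*10 = -31200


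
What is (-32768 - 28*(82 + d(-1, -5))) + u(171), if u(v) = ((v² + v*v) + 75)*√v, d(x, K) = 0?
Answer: -35064 + 175671*√19 ≈ 7.3067e+5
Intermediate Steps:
u(v) = √v*(75 + 2*v²) (u(v) = ((v² + v²) + 75)*√v = (2*v² + 75)*√v = (75 + 2*v²)*√v = √v*(75 + 2*v²))
(-32768 - 28*(82 + d(-1, -5))) + u(171) = (-32768 - 28*(82 + 0)) + √171*(75 + 2*171²) = (-32768 - 28*82) + (3*√19)*(75 + 2*29241) = (-32768 - 2296) + (3*√19)*(75 + 58482) = -35064 + (3*√19)*58557 = -35064 + 175671*√19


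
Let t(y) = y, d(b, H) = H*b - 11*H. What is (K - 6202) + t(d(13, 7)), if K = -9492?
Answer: -15680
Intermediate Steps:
d(b, H) = -11*H + H*b
(K - 6202) + t(d(13, 7)) = (-9492 - 6202) + 7*(-11 + 13) = -15694 + 7*2 = -15694 + 14 = -15680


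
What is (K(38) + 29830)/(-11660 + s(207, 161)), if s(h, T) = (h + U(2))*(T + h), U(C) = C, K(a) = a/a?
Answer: 29831/65252 ≈ 0.45717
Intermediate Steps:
K(a) = 1
s(h, T) = (2 + h)*(T + h) (s(h, T) = (h + 2)*(T + h) = (2 + h)*(T + h))
(K(38) + 29830)/(-11660 + s(207, 161)) = (1 + 29830)/(-11660 + (207² + 2*161 + 2*207 + 161*207)) = 29831/(-11660 + (42849 + 322 + 414 + 33327)) = 29831/(-11660 + 76912) = 29831/65252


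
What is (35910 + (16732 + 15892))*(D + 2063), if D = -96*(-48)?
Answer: 457190314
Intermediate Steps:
D = 4608
(35910 + (16732 + 15892))*(D + 2063) = (35910 + (16732 + 15892))*(4608 + 2063) = (35910 + 32624)*6671 = 68534*6671 = 457190314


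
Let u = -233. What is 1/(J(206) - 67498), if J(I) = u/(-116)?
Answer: -116/7829535 ≈ -1.4816e-5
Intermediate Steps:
J(I) = 233/116 (J(I) = -233/(-116) = -233*(-1/116) = 233/116)
1/(J(206) - 67498) = 1/(233/116 - 67498) = 1/(-7829535/116) = -116/7829535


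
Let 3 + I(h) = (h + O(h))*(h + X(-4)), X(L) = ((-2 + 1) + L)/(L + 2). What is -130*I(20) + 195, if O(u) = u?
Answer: -116415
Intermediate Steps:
X(L) = (-1 + L)/(2 + L)
I(h) = -3 + 2*h*(5/2 + h) (I(h) = -3 + (h + h)*(h + (-1 - 4)/(2 - 4)) = -3 + (2*h)*(h - 5/(-2)) = -3 + (2*h)*(h - ½*(-5)) = -3 + (2*h)*(h + 5/2) = -3 + (2*h)*(5/2 + h) = -3 + 2*h*(5/2 + h))
-130*I(20) + 195 = -130*(-3 + 2*20² + 5*20) + 195 = -130*(-3 + 2*400 + 100) + 195 = -130*(-3 + 800 + 100) + 195 = -130*897 + 195 = -116610 + 195 = -116415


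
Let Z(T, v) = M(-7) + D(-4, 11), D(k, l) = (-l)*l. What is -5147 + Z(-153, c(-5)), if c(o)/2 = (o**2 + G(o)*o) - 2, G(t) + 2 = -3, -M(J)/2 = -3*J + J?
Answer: -5296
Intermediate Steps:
D(k, l) = -l**2
M(J) = 4*J (M(J) = -2*(-3*J + J) = -(-4)*J = 4*J)
G(t) = -5 (G(t) = -2 - 3 = -5)
c(o) = -4 - 10*o + 2*o**2 (c(o) = 2*((o**2 - 5*o) - 2) = 2*(-2 + o**2 - 5*o) = -4 - 10*o + 2*o**2)
Z(T, v) = -149 (Z(T, v) = 4*(-7) - 1*11**2 = -28 - 1*121 = -28 - 121 = -149)
-5147 + Z(-153, c(-5)) = -5147 - 149 = -5296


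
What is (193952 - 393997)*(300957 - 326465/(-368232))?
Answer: -22169451902402005/368232 ≈ -6.0205e+10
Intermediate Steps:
(193952 - 393997)*(300957 - 326465/(-368232)) = -200045*(300957 - 326465*(-1/368232)) = -200045*(300957 + 326465/368232) = -200045*110822324489/368232 = -22169451902402005/368232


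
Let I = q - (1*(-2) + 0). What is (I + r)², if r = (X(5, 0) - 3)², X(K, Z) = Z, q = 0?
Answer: 121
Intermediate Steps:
I = 2 (I = 0 - (1*(-2) + 0) = 0 - (-2 + 0) = 0 - 1*(-2) = 0 + 2 = 2)
r = 9 (r = (0 - 3)² = (-3)² = 9)
(I + r)² = (2 + 9)² = 11² = 121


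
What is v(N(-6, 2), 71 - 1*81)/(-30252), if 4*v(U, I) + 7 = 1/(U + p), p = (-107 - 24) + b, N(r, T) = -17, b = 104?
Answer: 103/1774784 ≈ 5.8035e-5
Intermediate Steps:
p = -27 (p = (-107 - 24) + 104 = -131 + 104 = -27)
v(U, I) = -7/4 + 1/(4*(-27 + U)) (v(U, I) = -7/4 + 1/(4*(U - 27)) = -7/4 + 1/(4*(-27 + U)))
v(N(-6, 2), 71 - 1*81)/(-30252) = ((190 - 7*(-17))/(4*(-27 - 17)))/(-30252) = ((¼)*(190 + 119)/(-44))*(-1/30252) = ((¼)*(-1/44)*309)*(-1/30252) = -309/176*(-1/30252) = 103/1774784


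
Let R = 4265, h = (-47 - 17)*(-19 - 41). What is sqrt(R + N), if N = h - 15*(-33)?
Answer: 10*sqrt(86) ≈ 92.736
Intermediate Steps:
h = 3840 (h = -64*(-60) = 3840)
N = 4335 (N = 3840 - 15*(-33) = 3840 + 495 = 4335)
sqrt(R + N) = sqrt(4265 + 4335) = sqrt(8600) = 10*sqrt(86)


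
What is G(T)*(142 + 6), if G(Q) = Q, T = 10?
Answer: 1480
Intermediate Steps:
G(T)*(142 + 6) = 10*(142 + 6) = 10*148 = 1480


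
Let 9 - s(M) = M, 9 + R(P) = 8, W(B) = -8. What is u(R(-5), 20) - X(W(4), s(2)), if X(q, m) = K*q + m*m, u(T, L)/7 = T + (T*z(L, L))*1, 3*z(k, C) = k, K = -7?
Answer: -476/3 ≈ -158.67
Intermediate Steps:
z(k, C) = k/3
R(P) = -1 (R(P) = -9 + 8 = -1)
s(M) = 9 - M
u(T, L) = 7*T + 7*L*T/3 (u(T, L) = 7*(T + (T*(L/3))*1) = 7*(T + (L*T/3)*1) = 7*(T + L*T/3) = 7*T + 7*L*T/3)
X(q, m) = m² - 7*q (X(q, m) = -7*q + m*m = -7*q + m² = m² - 7*q)
u(R(-5), 20) - X(W(4), s(2)) = (7/3)*(-1)*(3 + 20) - ((9 - 1*2)² - 7*(-8)) = (7/3)*(-1)*23 - ((9 - 2)² + 56) = -161/3 - (7² + 56) = -161/3 - (49 + 56) = -161/3 - 1*105 = -161/3 - 105 = -476/3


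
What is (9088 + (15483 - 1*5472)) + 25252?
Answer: 44351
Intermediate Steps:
(9088 + (15483 - 1*5472)) + 25252 = (9088 + (15483 - 5472)) + 25252 = (9088 + 10011) + 25252 = 19099 + 25252 = 44351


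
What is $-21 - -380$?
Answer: $359$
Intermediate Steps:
$-21 - -380 = -21 + 380 = 359$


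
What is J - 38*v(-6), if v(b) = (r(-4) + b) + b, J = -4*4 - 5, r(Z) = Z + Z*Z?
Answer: -21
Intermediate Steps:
r(Z) = Z + Z**2
J = -21 (J = -16 - 5 = -21)
v(b) = 12 + 2*b (v(b) = (-4*(1 - 4) + b) + b = (-4*(-3) + b) + b = (12 + b) + b = 12 + 2*b)
J - 38*v(-6) = -21 - 38*(12 + 2*(-6)) = -21 - 38*(12 - 12) = -21 - 38*0 = -21 + 0 = -21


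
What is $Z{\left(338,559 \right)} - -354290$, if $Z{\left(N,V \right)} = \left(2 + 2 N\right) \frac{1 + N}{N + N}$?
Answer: $\frac{119864941}{338} \approx 3.5463 \cdot 10^{5}$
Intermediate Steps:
$Z{\left(N,V \right)} = \frac{\left(1 + N\right) \left(2 + 2 N\right)}{2 N}$ ($Z{\left(N,V \right)} = \left(2 + 2 N\right) \frac{1 + N}{2 N} = \frac{\left(1 + N\right) \left(2 + 2 N\right)}{2 N}$)
$Z{\left(338,559 \right)} - -354290 = \left(2 + 338 + \frac{1}{338}\right) - -354290 = \left(2 + 338 + \frac{1}{338}\right) + 354290 = \frac{114921}{338} + 354290 = \frac{119864941}{338}$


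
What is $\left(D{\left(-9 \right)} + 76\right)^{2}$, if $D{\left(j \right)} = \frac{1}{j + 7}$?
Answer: $\frac{22801}{4} \approx 5700.3$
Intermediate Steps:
$D{\left(j \right)} = \frac{1}{7 + j}$
$\left(D{\left(-9 \right)} + 76\right)^{2} = \left(\frac{1}{7 - 9} + 76\right)^{2} = \left(\frac{1}{-2} + 76\right)^{2} = \left(- \frac{1}{2} + 76\right)^{2} = \left(\frac{151}{2}\right)^{2} = \frac{22801}{4}$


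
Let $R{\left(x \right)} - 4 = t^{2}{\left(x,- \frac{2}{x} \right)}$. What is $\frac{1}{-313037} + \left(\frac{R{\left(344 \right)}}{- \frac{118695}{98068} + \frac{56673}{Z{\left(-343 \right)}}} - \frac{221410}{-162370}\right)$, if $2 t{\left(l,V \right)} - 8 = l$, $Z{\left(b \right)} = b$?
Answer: $- \frac{5257884084460368851860}{28456056146716363581} \approx -184.77$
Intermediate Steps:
$t{\left(l,V \right)} = 4 + \frac{l}{2}$
$R{\left(x \right)} = 4 + \left(4 + \frac{x}{2}\right)^{2}$
$\frac{1}{-313037} + \left(\frac{R{\left(344 \right)}}{- \frac{118695}{98068} + \frac{56673}{Z{\left(-343 \right)}}} - \frac{221410}{-162370}\right) = \frac{1}{-313037} + \left(\frac{4 + \frac{\left(8 + 344\right)^{2}}{4}}{- \frac{118695}{98068} + \frac{56673}{-343}} - \frac{221410}{-162370}\right) = - \frac{1}{313037} + \left(\frac{4 + \frac{352^{2}}{4}}{\left(-118695\right) \frac{1}{98068} + 56673 \left(- \frac{1}{343}\right)} - - \frac{22141}{16237}\right) = - \frac{1}{313037} + \left(\frac{4 + \frac{1}{4} \cdot 123904}{- \frac{118695}{98068} - \frac{56673}{343}} + \frac{22141}{16237}\right) = - \frac{1}{313037} + \left(\frac{4 + 30976}{- \frac{5598520149}{33637324}} + \frac{22141}{16237}\right) = - \frac{1}{313037} + \left(30980 \left(- \frac{33637324}{5598520149}\right) + \frac{22141}{16237}\right) = - \frac{1}{313037} + \left(- \frac{1042084297520}{5598520149} + \frac{22141}{16237}\right) = - \frac{1}{313037} - \frac{16796365904213231}{90903171659313} = - \frac{5257884084460368851860}{28456056146716363581}$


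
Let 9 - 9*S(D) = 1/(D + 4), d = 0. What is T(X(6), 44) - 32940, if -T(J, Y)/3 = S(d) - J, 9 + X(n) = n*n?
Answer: -394343/12 ≈ -32862.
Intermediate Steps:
X(n) = -9 + n² (X(n) = -9 + n*n = -9 + n²)
S(D) = 1 - 1/(9*(4 + D)) (S(D) = 1 - 1/(9*(D + 4)) = 1 - 1/(9*(4 + D)))
T(J, Y) = -35/12 + 3*J (T(J, Y) = -3*((35/9 + 0)/(4 + 0) - J) = -3*((35/9)/4 - J) = -3*((¼)*(35/9) - J) = -3*(35/36 - J) = -35/12 + 3*J)
T(X(6), 44) - 32940 = (-35/12 + 3*(-9 + 6²)) - 32940 = (-35/12 + 3*(-9 + 36)) - 32940 = (-35/12 + 3*27) - 32940 = (-35/12 + 81) - 32940 = 937/12 - 32940 = -394343/12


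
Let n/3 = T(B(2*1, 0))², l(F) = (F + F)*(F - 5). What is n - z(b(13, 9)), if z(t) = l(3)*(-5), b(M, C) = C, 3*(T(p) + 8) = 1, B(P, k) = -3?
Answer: 349/3 ≈ 116.33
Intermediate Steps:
l(F) = 2*F*(-5 + F) (l(F) = (2*F)*(-5 + F) = 2*F*(-5 + F))
T(p) = -23/3 (T(p) = -8 + (⅓)*1 = -8 + ⅓ = -23/3)
n = 529/3 (n = 3*(-23/3)² = 3*(529/9) = 529/3 ≈ 176.33)
z(t) = 60 (z(t) = (2*3*(-5 + 3))*(-5) = (2*3*(-2))*(-5) = -12*(-5) = 60)
n - z(b(13, 9)) = 529/3 - 1*60 = 529/3 - 60 = 349/3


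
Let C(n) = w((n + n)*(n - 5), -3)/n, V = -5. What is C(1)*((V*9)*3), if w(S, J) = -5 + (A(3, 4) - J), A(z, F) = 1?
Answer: 135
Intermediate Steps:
w(S, J) = -4 - J (w(S, J) = -5 + (1 - J) = -4 - J)
C(n) = -1/n (C(n) = (-4 - 1*(-3))/n = (-4 + 3)/n = -1/n)
C(1)*((V*9)*3) = (-1/1)*(-5*9*3) = (-1*1)*(-45*3) = -1*(-135) = 135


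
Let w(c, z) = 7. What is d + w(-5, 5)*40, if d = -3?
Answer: 277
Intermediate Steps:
d + w(-5, 5)*40 = -3 + 7*40 = -3 + 280 = 277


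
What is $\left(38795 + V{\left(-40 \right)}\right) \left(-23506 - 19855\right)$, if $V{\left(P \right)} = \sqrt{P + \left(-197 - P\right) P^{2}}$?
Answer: $-1682189995 - 86722 i \sqrt{62810} \approx -1.6822 \cdot 10^{9} - 2.1734 \cdot 10^{7} i$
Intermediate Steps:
$V{\left(P \right)} = \sqrt{P + P^{2} \left(-197 - P\right)}$
$\left(38795 + V{\left(-40 \right)}\right) \left(-23506 - 19855\right) = \left(38795 + \sqrt{- 40 \left(1 - \left(-40\right)^{2} - -7880\right)}\right) \left(-23506 - 19855\right) = \left(38795 + \sqrt{- 40 \left(1 - 1600 + 7880\right)}\right) \left(-43361\right) = \left(38795 + \sqrt{\left(-40\right) 6281}\right) \left(-43361\right) = \left(38795 + \sqrt{-251240}\right) \left(-43361\right) = \left(38795 + 2 i \sqrt{62810}\right) \left(-43361\right) = -1682189995 - 86722 i \sqrt{62810}$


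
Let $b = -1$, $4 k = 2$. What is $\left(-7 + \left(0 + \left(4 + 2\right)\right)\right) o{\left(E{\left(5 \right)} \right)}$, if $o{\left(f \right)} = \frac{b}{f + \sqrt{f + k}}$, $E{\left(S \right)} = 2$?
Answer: $\frac{4}{3} - \frac{\sqrt{10}}{3} \approx 0.27924$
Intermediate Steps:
$k = \frac{1}{2}$ ($k = \frac{1}{4} \cdot 2 = \frac{1}{2} \approx 0.5$)
$o{\left(f \right)} = - \frac{1}{f + \sqrt{\frac{1}{2} + f}}$ ($o{\left(f \right)} = - \frac{1}{f + \sqrt{f + \frac{1}{2}}} = - \frac{1}{f + \sqrt{\frac{1}{2} + f}}$)
$\left(-7 + \left(0 + \left(4 + 2\right)\right)\right) o{\left(E{\left(5 \right)} \right)} = \left(-7 + \left(0 + \left(4 + 2\right)\right)\right) \left(- \frac{2}{2 \cdot 2 + \sqrt{2} \sqrt{1 + 2 \cdot 2}}\right) = \left(-7 + \left(0 + 6\right)\right) \left(- \frac{2}{4 + \sqrt{2} \sqrt{1 + 4}}\right) = \left(-7 + 6\right) \left(- \frac{2}{4 + \sqrt{2} \sqrt{5}}\right) = - \frac{-2}{4 + \sqrt{10}} = \frac{2}{4 + \sqrt{10}}$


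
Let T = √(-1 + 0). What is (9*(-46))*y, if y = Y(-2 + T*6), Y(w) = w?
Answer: 828 - 2484*I ≈ 828.0 - 2484.0*I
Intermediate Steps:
T = I (T = √(-1) = I ≈ 1.0*I)
y = -2 + 6*I (y = -2 + I*6 = -2 + 6*I ≈ -2.0 + 6.0*I)
(9*(-46))*y = (9*(-46))*(-2 + 6*I) = -414*(-2 + 6*I) = 828 - 2484*I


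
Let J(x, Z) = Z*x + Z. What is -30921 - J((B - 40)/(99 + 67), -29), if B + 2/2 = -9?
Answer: -2564761/83 ≈ -30901.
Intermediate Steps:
B = -10 (B = -1 - 9 = -10)
J(x, Z) = Z + Z*x
-30921 - J((B - 40)/(99 + 67), -29) = -30921 - (-29)*(1 + (-10 - 40)/(99 + 67)) = -30921 - (-29)*(1 - 50/166) = -30921 - (-29)*(1 - 50*1/166) = -30921 - (-29)*(1 - 25/83) = -30921 - (-29)*58/83 = -30921 - 1*(-1682/83) = -30921 + 1682/83 = -2564761/83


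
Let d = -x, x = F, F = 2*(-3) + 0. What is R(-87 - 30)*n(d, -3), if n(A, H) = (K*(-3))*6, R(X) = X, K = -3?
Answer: -6318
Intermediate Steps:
F = -6 (F = -6 + 0 = -6)
x = -6
d = 6 (d = -1*(-6) = 6)
n(A, H) = 54 (n(A, H) = -3*(-3)*6 = 9*6 = 54)
R(-87 - 30)*n(d, -3) = (-87 - 30)*54 = -117*54 = -6318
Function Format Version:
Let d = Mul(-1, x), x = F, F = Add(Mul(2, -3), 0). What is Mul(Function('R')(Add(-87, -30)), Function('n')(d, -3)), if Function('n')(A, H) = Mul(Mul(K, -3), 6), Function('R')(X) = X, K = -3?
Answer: -6318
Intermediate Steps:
F = -6 (F = Add(-6, 0) = -6)
x = -6
d = 6 (d = Mul(-1, -6) = 6)
Function('n')(A, H) = 54 (Function('n')(A, H) = Mul(Mul(-3, -3), 6) = Mul(9, 6) = 54)
Mul(Function('R')(Add(-87, -30)), Function('n')(d, -3)) = Mul(Add(-87, -30), 54) = Mul(-117, 54) = -6318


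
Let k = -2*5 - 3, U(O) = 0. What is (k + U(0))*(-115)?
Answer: 1495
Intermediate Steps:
k = -13 (k = -10 - 3 = -13)
(k + U(0))*(-115) = (-13 + 0)*(-115) = -13*(-115) = 1495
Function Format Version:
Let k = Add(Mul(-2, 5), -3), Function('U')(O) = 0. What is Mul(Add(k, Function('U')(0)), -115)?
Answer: 1495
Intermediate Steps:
k = -13 (k = Add(-10, -3) = -13)
Mul(Add(k, Function('U')(0)), -115) = Mul(Add(-13, 0), -115) = Mul(-13, -115) = 1495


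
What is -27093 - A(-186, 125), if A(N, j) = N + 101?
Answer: -27008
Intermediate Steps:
A(N, j) = 101 + N
-27093 - A(-186, 125) = -27093 - (101 - 186) = -27093 - 1*(-85) = -27093 + 85 = -27008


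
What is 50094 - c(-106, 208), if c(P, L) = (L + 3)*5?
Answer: 49039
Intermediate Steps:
c(P, L) = 15 + 5*L (c(P, L) = (3 + L)*5 = 15 + 5*L)
50094 - c(-106, 208) = 50094 - (15 + 5*208) = 50094 - (15 + 1040) = 50094 - 1*1055 = 50094 - 1055 = 49039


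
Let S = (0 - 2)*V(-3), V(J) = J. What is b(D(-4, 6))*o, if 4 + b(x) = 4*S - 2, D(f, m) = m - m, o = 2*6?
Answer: 216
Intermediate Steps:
o = 12
D(f, m) = 0
S = 6 (S = (0 - 2)*(-3) = -2*(-3) = 6)
b(x) = 18 (b(x) = -4 + (4*6 - 2) = -4 + (24 - 2) = -4 + 22 = 18)
b(D(-4, 6))*o = 18*12 = 216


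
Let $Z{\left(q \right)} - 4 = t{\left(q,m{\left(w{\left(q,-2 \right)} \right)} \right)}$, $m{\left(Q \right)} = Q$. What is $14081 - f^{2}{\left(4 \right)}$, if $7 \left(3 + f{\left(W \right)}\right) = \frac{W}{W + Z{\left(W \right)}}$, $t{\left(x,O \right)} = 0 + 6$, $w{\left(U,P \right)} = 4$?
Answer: $\frac{33787456}{2401} \approx 14072.0$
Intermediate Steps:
$t{\left(x,O \right)} = 6$
$Z{\left(q \right)} = 10$ ($Z{\left(q \right)} = 4 + 6 = 10$)
$f{\left(W \right)} = -3 + \frac{W}{7 \left(10 + W\right)}$ ($f{\left(W \right)} = -3 + \frac{\frac{1}{W + 10} W}{7} = -3 + \frac{\frac{1}{10 + W} W}{7} = -3 + \frac{W \frac{1}{10 + W}}{7} = -3 + \frac{W}{7 \left(10 + W\right)}$)
$14081 - f^{2}{\left(4 \right)} = 14081 - \left(\frac{10 \left(-21 - 8\right)}{7 \left(10 + 4\right)}\right)^{2} = 14081 - \left(\frac{10 \left(-21 - 8\right)}{7 \cdot 14}\right)^{2} = 14081 - \left(\frac{10}{7} \cdot \frac{1}{14} \left(-29\right)\right)^{2} = 14081 - \left(- \frac{145}{49}\right)^{2} = 14081 - \frac{21025}{2401} = \frac{33787456}{2401}$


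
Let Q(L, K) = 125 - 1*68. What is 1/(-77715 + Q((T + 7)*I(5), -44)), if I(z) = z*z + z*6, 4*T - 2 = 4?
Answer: -1/77658 ≈ -1.2877e-5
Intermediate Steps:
T = 3/2 (T = 1/2 + (1/4)*4 = 1/2 + 1 = 3/2 ≈ 1.5000)
I(z) = z**2 + 6*z
Q(L, K) = 57 (Q(L, K) = 125 - 68 = 57)
1/(-77715 + Q((T + 7)*I(5), -44)) = 1/(-77715 + 57) = 1/(-77658) = -1/77658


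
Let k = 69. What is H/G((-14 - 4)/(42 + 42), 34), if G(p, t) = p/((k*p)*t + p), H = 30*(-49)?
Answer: -3450090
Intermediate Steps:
H = -1470
G(p, t) = p/(p + 69*p*t) (G(p, t) = p/((69*p)*t + p) = p/(69*p*t + p) = p/(p + 69*p*t))
H/G((-14 - 4)/(42 + 42), 34) = -1470/(1/(1 + 69*34)) = -1470/(1/(1 + 2346)) = -1470/(1/2347) = -1470/1/2347 = -1470*2347 = -3450090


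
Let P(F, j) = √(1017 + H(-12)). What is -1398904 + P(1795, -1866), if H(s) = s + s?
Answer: -1398904 + √993 ≈ -1.3989e+6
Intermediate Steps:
H(s) = 2*s
P(F, j) = √993 (P(F, j) = √(1017 + 2*(-12)) = √(1017 - 24) = √993)
-1398904 + P(1795, -1866) = -1398904 + √993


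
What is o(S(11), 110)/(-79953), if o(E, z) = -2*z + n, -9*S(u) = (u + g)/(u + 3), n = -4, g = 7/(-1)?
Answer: 224/79953 ≈ 0.0028016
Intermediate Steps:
g = -7 (g = 7*(-1) = -7)
S(u) = -(-7 + u)/(9*(3 + u)) (S(u) = -(u - 7)/(9*(u + 3)) = -(-7 + u)/(9*(3 + u)))
o(E, z) = -4 - 2*z (o(E, z) = -2*z - 4 = -4 - 2*z)
o(S(11), 110)/(-79953) = (-4 - 2*110)/(-79953) = (-4 - 220)*(-1/79953) = -224*(-1/79953) = 224/79953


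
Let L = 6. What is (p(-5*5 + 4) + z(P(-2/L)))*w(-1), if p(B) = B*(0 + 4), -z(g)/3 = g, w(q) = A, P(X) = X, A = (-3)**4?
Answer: -6723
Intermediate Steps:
A = 81
w(q) = 81
z(g) = -3*g
p(B) = 4*B (p(B) = B*4 = 4*B)
(p(-5*5 + 4) + z(P(-2/L)))*w(-1) = (4*(-5*5 + 4) - (-6)/6)*81 = (4*(-25 + 4) - (-6)/6)*81 = (4*(-21) - 3*(-1/3))*81 = (-84 + 1)*81 = -83*81 = -6723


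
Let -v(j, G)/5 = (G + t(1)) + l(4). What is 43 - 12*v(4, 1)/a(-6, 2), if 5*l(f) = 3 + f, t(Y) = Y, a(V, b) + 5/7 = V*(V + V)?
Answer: 22885/499 ≈ 45.862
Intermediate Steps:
a(V, b) = -5/7 + 2*V**2 (a(V, b) = -5/7 + V*(V + V) = -5/7 + V*(2*V) = -5/7 + 2*V**2)
l(f) = 3/5 + f/5 (l(f) = (3 + f)/5 = 3/5 + f/5)
v(j, G) = -12 - 5*G (v(j, G) = -5*((G + 1) + (3/5 + (1/5)*4)) = -5*((1 + G) + (3/5 + 4/5)) = -5*((1 + G) + 7/5) = -5*(12/5 + G) = -12 - 5*G)
43 - 12*v(4, 1)/a(-6, 2) = 43 - 12*(-12 - 5*1)/(-5/7 + 2*(-6)**2) = 43 - 12*(-12 - 5)/(-5/7 + 2*36) = 43 - (-204)/(-5/7 + 72) = 43 - (-204)/499/7 = 43 - (-204)*7/499 = 43 - 12*(-119/499) = 43 + 1428/499 = 22885/499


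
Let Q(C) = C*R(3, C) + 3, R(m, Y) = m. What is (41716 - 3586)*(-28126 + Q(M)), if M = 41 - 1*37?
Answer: -1071872430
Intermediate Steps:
M = 4 (M = 41 - 37 = 4)
Q(C) = 3 + 3*C (Q(C) = C*3 + 3 = 3*C + 3 = 3 + 3*C)
(41716 - 3586)*(-28126 + Q(M)) = (41716 - 3586)*(-28126 + (3 + 3*4)) = 38130*(-28126 + (3 + 12)) = 38130*(-28126 + 15) = 38130*(-28111) = -1071872430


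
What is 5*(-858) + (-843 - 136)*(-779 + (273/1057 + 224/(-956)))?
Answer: 27367282404/36089 ≈ 7.5833e+5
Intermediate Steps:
5*(-858) + (-843 - 136)*(-779 + (273/1057 + 224/(-956))) = -4290 - 979*(-779 + (273*(1/1057) + 224*(-1/956))) = -4290 - 979*(-779 + (39/151 - 56/239)) = -4290 - 979*(-779 + 865/36089) = -4290 - 979*(-28112466/36089) = -4290 + 27522104214/36089 = 27367282404/36089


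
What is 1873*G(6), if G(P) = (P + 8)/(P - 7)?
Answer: -26222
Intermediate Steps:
G(P) = (8 + P)/(-7 + P)
1873*G(6) = 1873*((8 + 6)/(-7 + 6)) = 1873*(14/(-1)) = 1873*(-1*14) = 1873*(-14) = -26222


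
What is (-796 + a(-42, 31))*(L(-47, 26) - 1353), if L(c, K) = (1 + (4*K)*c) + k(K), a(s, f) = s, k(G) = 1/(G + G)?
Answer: 135956701/26 ≈ 5.2291e+6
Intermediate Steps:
k(G) = 1/(2*G)
L(c, K) = 1 + 1/(2*K) + 4*K*c (L(c, K) = (1 + (4*K)*c) + 1/(2*K) = (1 + 4*K*c) + 1/(2*K) = 1 + 1/(2*K) + 4*K*c)
(-796 + a(-42, 31))*(L(-47, 26) - 1353) = (-796 - 42)*((1 + (1/2)/26 + 4*26*(-47)) - 1353) = -838*((1 + (1/2)*(1/26) - 4888) - 1353) = -838*((1 + 1/52 - 4888) - 1353) = -838*(-254123/52 - 1353) = -838*(-324479/52) = 135956701/26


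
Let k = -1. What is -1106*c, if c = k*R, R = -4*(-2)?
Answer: 8848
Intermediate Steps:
R = 8
c = -8 (c = -1*8 = -8)
-1106*c = -1106*(-8) = 8848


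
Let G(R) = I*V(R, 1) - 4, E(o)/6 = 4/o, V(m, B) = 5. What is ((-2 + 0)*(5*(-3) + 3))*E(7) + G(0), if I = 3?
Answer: 653/7 ≈ 93.286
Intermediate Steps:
E(o) = 24/o (E(o) = 6*(4/o) = 24/o)
G(R) = 11 (G(R) = 3*5 - 4 = 15 - 4 = 11)
((-2 + 0)*(5*(-3) + 3))*E(7) + G(0) = ((-2 + 0)*(5*(-3) + 3))*(24/7) + 11 = (-2*(-15 + 3))*(24*(1/7)) + 11 = -2*(-12)*(24/7) + 11 = 24*(24/7) + 11 = 576/7 + 11 = 653/7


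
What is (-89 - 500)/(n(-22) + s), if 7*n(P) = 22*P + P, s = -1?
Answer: 217/27 ≈ 8.0370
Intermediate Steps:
n(P) = 23*P/7 (n(P) = (22*P + P)/7 = (23*P)/7 = 23*P/7)
(-89 - 500)/(n(-22) + s) = (-89 - 500)/((23/7)*(-22) - 1) = -589/(-506/7 - 1) = -589/(-513/7) = -589*(-7/513) = 217/27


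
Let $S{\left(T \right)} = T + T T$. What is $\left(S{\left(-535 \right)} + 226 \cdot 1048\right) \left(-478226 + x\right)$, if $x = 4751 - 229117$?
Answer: $-367131018496$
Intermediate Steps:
$S{\left(T \right)} = T + T^{2}$
$x = -224366$
$\left(S{\left(-535 \right)} + 226 \cdot 1048\right) \left(-478226 + x\right) = \left(- 535 \left(1 - 535\right) + 226 \cdot 1048\right) \left(-478226 - 224366\right) = \left(\left(-535\right) \left(-534\right) + 236848\right) \left(-702592\right) = \left(285690 + 236848\right) \left(-702592\right) = 522538 \left(-702592\right) = -367131018496$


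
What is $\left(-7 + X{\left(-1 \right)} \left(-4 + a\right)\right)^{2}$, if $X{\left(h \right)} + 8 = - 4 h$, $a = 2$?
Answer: $1$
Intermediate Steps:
$X{\left(h \right)} = -8 - 4 h$
$\left(-7 + X{\left(-1 \right)} \left(-4 + a\right)\right)^{2} = \left(-7 + \left(-8 - -4\right) \left(-4 + 2\right)\right)^{2} = \left(-7 + \left(-8 + 4\right) \left(-2\right)\right)^{2} = \left(-7 - -8\right)^{2} = \left(-7 + 8\right)^{2} = 1^{2} = 1$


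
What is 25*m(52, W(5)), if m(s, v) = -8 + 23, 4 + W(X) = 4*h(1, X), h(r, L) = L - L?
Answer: 375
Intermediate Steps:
h(r, L) = 0
W(X) = -4 (W(X) = -4 + 4*0 = -4 + 0 = -4)
m(s, v) = 15
25*m(52, W(5)) = 25*15 = 375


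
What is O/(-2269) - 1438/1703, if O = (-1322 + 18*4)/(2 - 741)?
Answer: -2413354208/2855575073 ≈ -0.84514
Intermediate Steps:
O = 1250/739 (O = (-1322 + 72)/(-739) = -1250*(-1/739) = 1250/739 ≈ 1.6915)
O/(-2269) - 1438/1703 = (1250/739)/(-2269) - 1438/1703 = (1250/739)*(-1/2269) - 1438*1/1703 = -1250/1676791 - 1438/1703 = -2413354208/2855575073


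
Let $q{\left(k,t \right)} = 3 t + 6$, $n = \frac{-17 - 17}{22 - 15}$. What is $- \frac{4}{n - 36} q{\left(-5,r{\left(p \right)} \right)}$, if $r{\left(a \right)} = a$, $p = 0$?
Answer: $\frac{84}{143} \approx 0.58741$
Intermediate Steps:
$n = - \frac{34}{7} \approx -4.8571$
$q{\left(k,t \right)} = 6 + 3 t$
$- \frac{4}{n - 36} q{\left(-5,r{\left(p \right)} \right)} = - \frac{4}{- \frac{34}{7} - 36} \left(6 + 3 \cdot 0\right) = - \frac{4}{- \frac{286}{7}} \left(6 + 0\right) = \left(-4\right) \left(- \frac{7}{286}\right) 6 = \frac{14}{143} \cdot 6 = \frac{84}{143}$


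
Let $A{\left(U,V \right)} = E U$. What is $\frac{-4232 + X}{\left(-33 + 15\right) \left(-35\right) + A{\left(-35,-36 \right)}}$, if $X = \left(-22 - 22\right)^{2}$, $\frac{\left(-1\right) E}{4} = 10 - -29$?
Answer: $- \frac{164}{435} \approx -0.37701$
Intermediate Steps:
$E = -156$ ($E = - 4 \left(10 - -29\right) = - 4 \left(10 + 29\right) = \left(-4\right) 39 = -156$)
$A{\left(U,V \right)} = - 156 U$
$X = 1936$ ($X = \left(-44\right)^{2} = 1936$)
$\frac{-4232 + X}{\left(-33 + 15\right) \left(-35\right) + A{\left(-35,-36 \right)}} = \frac{-4232 + 1936}{\left(-33 + 15\right) \left(-35\right) - -5460} = - \frac{2296}{\left(-18\right) \left(-35\right) + 5460} = - \frac{2296}{630 + 5460} = - \frac{2296}{6090} = \left(-2296\right) \frac{1}{6090} = - \frac{164}{435}$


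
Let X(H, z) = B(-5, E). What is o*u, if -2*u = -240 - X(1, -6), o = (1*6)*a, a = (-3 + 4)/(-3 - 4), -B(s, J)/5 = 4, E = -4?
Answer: -660/7 ≈ -94.286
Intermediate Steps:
B(s, J) = -20 (B(s, J) = -5*4 = -20)
X(H, z) = -20
a = -⅐ (a = 1/(-7) = 1*(-⅐) = -⅐ ≈ -0.14286)
o = -6/7 (o = (1*6)*(-⅐) = 6*(-⅐) = -6/7 ≈ -0.85714)
u = 110 (u = -(-240 - 1*(-20))/2 = -(-240 + 20)/2 = -½*(-220) = 110)
o*u = -6/7*110 = -660/7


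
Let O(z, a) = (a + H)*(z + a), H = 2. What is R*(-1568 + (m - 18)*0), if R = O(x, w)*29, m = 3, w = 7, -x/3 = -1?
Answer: -4092480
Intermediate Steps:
x = 3 (x = -3*(-1) = 3)
O(z, a) = (2 + a)*(a + z) (O(z, a) = (a + 2)*(z + a) = (2 + a)*(a + z))
R = 2610 (R = (7² + 2*7 + 2*3 + 7*3)*29 = (49 + 14 + 6 + 21)*29 = 90*29 = 2610)
R*(-1568 + (m - 18)*0) = 2610*(-1568 + (3 - 18)*0) = 2610*(-1568 - 15*0) = 2610*(-1568 + 0) = 2610*(-1568) = -4092480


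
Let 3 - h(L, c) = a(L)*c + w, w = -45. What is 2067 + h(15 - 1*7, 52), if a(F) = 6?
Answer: 1803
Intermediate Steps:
h(L, c) = 48 - 6*c (h(L, c) = 3 - (6*c - 45) = 3 - (-45 + 6*c) = 3 + (45 - 6*c) = 48 - 6*c)
2067 + h(15 - 1*7, 52) = 2067 + (48 - 6*52) = 2067 + (48 - 312) = 2067 - 264 = 1803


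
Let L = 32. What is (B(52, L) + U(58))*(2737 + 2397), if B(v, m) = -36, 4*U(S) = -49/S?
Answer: -21565367/116 ≈ -1.8591e+5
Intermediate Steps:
U(S) = -49/(4*S) (U(S) = (-49/S)/4 = -49/(4*S))
(B(52, L) + U(58))*(2737 + 2397) = (-36 - 49/4/58)*(2737 + 2397) = (-36 - 49/4*1/58)*5134 = (-36 - 49/232)*5134 = -8401/232*5134 = -21565367/116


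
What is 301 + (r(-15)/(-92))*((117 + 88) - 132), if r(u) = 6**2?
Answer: 6266/23 ≈ 272.43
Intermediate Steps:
r(u) = 36
301 + (r(-15)/(-92))*((117 + 88) - 132) = 301 + (36/(-92))*((117 + 88) - 132) = 301 + (36*(-1/92))*(205 - 132) = 301 - 9/23*73 = 301 - 657/23 = 6266/23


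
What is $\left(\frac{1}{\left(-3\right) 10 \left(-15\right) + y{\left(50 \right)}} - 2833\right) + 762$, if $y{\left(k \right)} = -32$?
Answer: $- \frac{865677}{418} \approx -2071.0$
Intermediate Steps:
$\left(\frac{1}{\left(-3\right) 10 \left(-15\right) + y{\left(50 \right)}} - 2833\right) + 762 = \left(\frac{1}{\left(-3\right) 10 \left(-15\right) - 32} - 2833\right) + 762 = \left(\frac{1}{\left(-30\right) \left(-15\right) - 32} - 2833\right) + 762 = \left(\frac{1}{450 - 32} - 2833\right) + 762 = \left(\frac{1}{418} - 2833\right) + 762 = - \frac{1184193}{418} + 762 = - \frac{865677}{418}$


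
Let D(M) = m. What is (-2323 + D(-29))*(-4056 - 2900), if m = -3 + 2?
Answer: 16165744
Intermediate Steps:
m = -1
D(M) = -1
(-2323 + D(-29))*(-4056 - 2900) = (-2323 - 1)*(-4056 - 2900) = -2324*(-6956) = 16165744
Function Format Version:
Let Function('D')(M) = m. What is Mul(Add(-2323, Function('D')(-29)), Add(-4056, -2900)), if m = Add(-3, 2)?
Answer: 16165744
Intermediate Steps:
m = -1
Function('D')(M) = -1
Mul(Add(-2323, Function('D')(-29)), Add(-4056, -2900)) = Mul(Add(-2323, -1), Add(-4056, -2900)) = Mul(-2324, -6956) = 16165744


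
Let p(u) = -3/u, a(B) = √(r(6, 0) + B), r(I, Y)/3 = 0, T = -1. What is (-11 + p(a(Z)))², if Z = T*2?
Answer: 233/2 - 33*I*√2 ≈ 116.5 - 46.669*I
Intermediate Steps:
Z = -2 (Z = -1*2 = -2)
r(I, Y) = 0 (r(I, Y) = 3*0 = 0)
a(B) = √B (a(B) = √(0 + B) = √B)
(-11 + p(a(Z)))² = (-11 - 3*(-I*√2/2))² = (-11 - (-3)*I*√2/2)² = (-11 + 3*I*√2/2)²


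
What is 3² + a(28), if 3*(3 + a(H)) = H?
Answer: 46/3 ≈ 15.333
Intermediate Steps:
a(H) = -3 + H/3
3² + a(28) = 3² + (-3 + (⅓)*28) = 9 + (-3 + 28/3) = 9 + 19/3 = 46/3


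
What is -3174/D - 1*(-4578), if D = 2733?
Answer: 4169500/911 ≈ 4576.8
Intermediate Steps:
-3174/D - 1*(-4578) = -3174/2733 - 1*(-4578) = -3174*1/2733 + 4578 = -1058/911 + 4578 = 4169500/911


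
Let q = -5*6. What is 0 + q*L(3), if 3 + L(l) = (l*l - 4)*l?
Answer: -360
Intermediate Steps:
L(l) = -3 + l*(-4 + l**2) (L(l) = -3 + (l*l - 4)*l = -3 + (l**2 - 4)*l = -3 + (-4 + l**2)*l = -3 + l*(-4 + l**2))
q = -30
0 + q*L(3) = 0 - 30*(-3 + 3**3 - 4*3) = 0 - 30*(-3 + 27 - 12) = 0 - 30*12 = 0 - 360 = -360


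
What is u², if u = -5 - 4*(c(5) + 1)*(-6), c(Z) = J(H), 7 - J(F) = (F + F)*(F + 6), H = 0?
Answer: 34969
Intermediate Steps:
J(F) = 7 - 2*F*(6 + F) (J(F) = 7 - (F + F)*(F + 6) = 7 - 2*F*(6 + F))
c(Z) = 7 (c(Z) = 7 - 12*0 - 2*0² = 7 + 0 - 2*0 = 7 + 0 + 0 = 7)
u = 187 (u = -5 - 4*(7 + 1)*(-6) = -5 - 4*8*(-6) = -5 - 32*(-6) = -5 + 192 = 187)
u² = 187² = 34969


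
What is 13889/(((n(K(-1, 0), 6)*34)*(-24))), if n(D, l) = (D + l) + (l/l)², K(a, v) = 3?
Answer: -817/480 ≈ -1.7021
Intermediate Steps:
n(D, l) = 1 + D + l (n(D, l) = (D + l) + 1² = (D + l) + 1 = 1 + D + l)
13889/(((n(K(-1, 0), 6)*34)*(-24))) = 13889/((((1 + 3 + 6)*34)*(-24))) = 13889/(((10*34)*(-24))) = 13889/((340*(-24))) = 13889/(-8160) = 13889*(-1/8160) = -817/480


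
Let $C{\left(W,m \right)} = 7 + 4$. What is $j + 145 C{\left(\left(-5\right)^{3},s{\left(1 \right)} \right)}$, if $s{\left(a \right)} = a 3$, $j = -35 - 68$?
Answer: $1492$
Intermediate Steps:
$j = -103$ ($j = -35 - 68 = -103$)
$s{\left(a \right)} = 3 a$
$C{\left(W,m \right)} = 11$
$j + 145 C{\left(\left(-5\right)^{3},s{\left(1 \right)} \right)} = -103 + 145 \cdot 11 = -103 + 1595 = 1492$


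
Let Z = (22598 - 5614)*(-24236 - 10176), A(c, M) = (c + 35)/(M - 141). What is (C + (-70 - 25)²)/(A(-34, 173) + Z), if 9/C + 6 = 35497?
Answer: -10249801088/663770748871005 ≈ -1.5442e-5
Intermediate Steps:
A(c, M) = (35 + c)/(-141 + M)
Z = -584453408 (Z = 16984*(-34412) = -584453408)
C = 9/35491 (C = 9/(-6 + 35497) = 9/35491 ≈ 0.00025359)
(C + (-70 - 25)²)/(A(-34, 173) + Z) = (9/35491 + (-70 - 25)²)/((35 - 34)/(-141 + 173) - 584453408) = (9/35491 + (-95)²)/(1/32 - 584453408) = (9/35491 + 9025)/((1/32)*1 - 584453408) = 320306284/(35491*(1/32 - 584453408)) = 320306284/(35491*(-18702509055/32)) = (320306284/35491)*(-32/18702509055) = -10249801088/663770748871005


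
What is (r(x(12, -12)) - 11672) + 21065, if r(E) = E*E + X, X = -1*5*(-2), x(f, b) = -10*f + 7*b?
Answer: 51019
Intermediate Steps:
X = 10 (X = -5*(-2) = 10)
r(E) = 10 + E² (r(E) = E*E + 10 = E² + 10 = 10 + E²)
(r(x(12, -12)) - 11672) + 21065 = ((10 + (-10*12 + 7*(-12))²) - 11672) + 21065 = ((10 + (-120 - 84)²) - 11672) + 21065 = ((10 + (-204)²) - 11672) + 21065 = ((10 + 41616) - 11672) + 21065 = (41626 - 11672) + 21065 = 29954 + 21065 = 51019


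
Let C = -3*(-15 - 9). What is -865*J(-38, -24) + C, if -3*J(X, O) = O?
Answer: -6848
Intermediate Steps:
J(X, O) = -O/3
C = 72 (C = -3*(-24) = 72)
-865*J(-38, -24) + C = -(-865)*(-24)/3 + 72 = -865*8 + 72 = -6920 + 72 = -6848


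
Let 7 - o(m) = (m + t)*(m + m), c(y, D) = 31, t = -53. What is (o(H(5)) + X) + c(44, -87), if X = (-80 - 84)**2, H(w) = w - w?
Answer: 26934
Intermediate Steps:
H(w) = 0
o(m) = 7 - 2*m*(-53 + m) (o(m) = 7 - (m - 53)*(m + m) = 7 - (-53 + m)*2*m = 7 - 2*m*(-53 + m))
X = 26896 (X = (-164)**2 = 26896)
(o(H(5)) + X) + c(44, -87) = ((7 - 2*0**2 + 106*0) + 26896) + 31 = ((7 - 2*0 + 0) + 26896) + 31 = ((7 + 0 + 0) + 26896) + 31 = (7 + 26896) + 31 = 26903 + 31 = 26934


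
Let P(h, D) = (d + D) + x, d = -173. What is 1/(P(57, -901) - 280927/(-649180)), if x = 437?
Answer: -649180/413246733 ≈ -0.0015709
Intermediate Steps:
P(h, D) = 264 + D (P(h, D) = (-173 + D) + 437 = 264 + D)
1/(P(57, -901) - 280927/(-649180)) = 1/((264 - 901) - 280927/(-649180)) = 1/(-637 - 280927*(-1/649180)) = 1/(-637 + 280927/649180) = 1/(-413246733/649180) = -649180/413246733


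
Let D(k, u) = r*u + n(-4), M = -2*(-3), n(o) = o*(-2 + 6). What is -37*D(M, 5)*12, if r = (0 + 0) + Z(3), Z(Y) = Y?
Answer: 444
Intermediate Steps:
n(o) = 4*o (n(o) = o*4 = 4*o)
M = 6
r = 3 (r = (0 + 0) + 3 = 0 + 3 = 3)
D(k, u) = -16 + 3*u (D(k, u) = 3*u + 4*(-4) = 3*u - 16 = -16 + 3*u)
-37*D(M, 5)*12 = -37*(-16 + 3*5)*12 = -37*(-16 + 15)*12 = -37*(-1)*12 = 37*12 = 444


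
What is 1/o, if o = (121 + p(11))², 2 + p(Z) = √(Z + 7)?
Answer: 14179/200024449 - 714*√2/200024449 ≈ 6.5838e-5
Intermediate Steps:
p(Z) = -2 + √(7 + Z) (p(Z) = -2 + √(Z + 7) = -2 + √(7 + Z))
o = (119 + 3*√2)² (o = (121 + (-2 + √(7 + 11)))² = (121 + (-2 + √18))² = (121 + (-2 + 3*√2))² = (119 + 3*√2)² ≈ 15189.)
1/o = 1/(14179 + 714*√2)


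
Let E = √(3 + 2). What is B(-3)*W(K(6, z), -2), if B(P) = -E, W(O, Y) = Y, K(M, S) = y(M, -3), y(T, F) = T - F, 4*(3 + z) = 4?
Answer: 2*√5 ≈ 4.4721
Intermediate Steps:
z = -2 (z = -3 + (¼)*4 = -3 + 1 = -2)
E = √5 ≈ 2.2361
K(M, S) = 3 + M (K(M, S) = M - 1*(-3) = M + 3 = 3 + M)
B(P) = -√5
B(-3)*W(K(6, z), -2) = -√5*(-2) = 2*√5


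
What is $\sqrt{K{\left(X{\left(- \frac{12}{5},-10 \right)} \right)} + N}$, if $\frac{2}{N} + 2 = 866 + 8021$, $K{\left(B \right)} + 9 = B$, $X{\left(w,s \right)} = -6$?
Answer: $\frac{i \sqrt{1184130605}}{8885} \approx 3.873 i$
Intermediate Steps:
$K{\left(B \right)} = -9 + B$
$N = \frac{2}{8885}$ ($N = \frac{2}{-2 + \left(866 + 8021\right)} = \frac{2}{-2 + 8887} = \frac{2}{8885} \approx 0.0002251$)
$\sqrt{K{\left(X{\left(- \frac{12}{5},-10 \right)} \right)} + N} = \sqrt{\left(-9 - 6\right) + \frac{2}{8885}} = \sqrt{-15 + \frac{2}{8885}} = \sqrt{- \frac{133273}{8885}} = \frac{i \sqrt{1184130605}}{8885}$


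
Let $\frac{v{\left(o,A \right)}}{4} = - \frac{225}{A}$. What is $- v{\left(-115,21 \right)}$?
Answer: $\frac{300}{7} \approx 42.857$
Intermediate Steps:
$v{\left(o,A \right)} = - \frac{900}{A}$ ($v{\left(o,A \right)} = 4 \left(- \frac{225}{A}\right) = - \frac{900}{A}$)
$- v{\left(-115,21 \right)} = - \frac{-900}{21} = \left(-1\right) \left(- \frac{300}{7}\right) = \frac{300}{7}$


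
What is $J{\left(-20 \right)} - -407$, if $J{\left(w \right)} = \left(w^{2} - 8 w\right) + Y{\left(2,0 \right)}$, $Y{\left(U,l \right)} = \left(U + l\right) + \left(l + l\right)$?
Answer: $969$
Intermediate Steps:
$Y{\left(U,l \right)} = U + 3 l$ ($Y{\left(U,l \right)} = \left(U + l\right) + 2 l = U + 3 l$)
$J{\left(w \right)} = 2 + w^{2} - 8 w$ ($J{\left(w \right)} = \left(w^{2} - 8 w\right) + \left(2 + 3 \cdot 0\right) = \left(w^{2} - 8 w\right) + \left(2 + 0\right) = \left(w^{2} - 8 w\right) + 2 = 2 + w^{2} - 8 w$)
$J{\left(-20 \right)} - -407 = \left(2 + \left(-20\right)^{2} - -160\right) - -407 = \left(2 + 400 + 160\right) + 407 = 562 + 407 = 969$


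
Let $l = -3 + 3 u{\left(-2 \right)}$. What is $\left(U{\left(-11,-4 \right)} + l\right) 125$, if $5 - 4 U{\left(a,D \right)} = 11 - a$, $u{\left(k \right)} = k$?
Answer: $- \frac{6625}{4} \approx -1656.3$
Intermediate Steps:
$U{\left(a,D \right)} = - \frac{3}{2} + \frac{a}{4}$ ($U{\left(a,D \right)} = \frac{5}{4} - \frac{11 - a}{4} = \frac{5}{4} + \left(- \frac{11}{4} + \frac{a}{4}\right) = - \frac{3}{2} + \frac{a}{4}$)
$l = -9$ ($l = -3 + 3 \left(-2\right) = -3 - 6 = -9$)
$\left(U{\left(-11,-4 \right)} + l\right) 125 = \left(\left(- \frac{3}{2} + \frac{1}{4} \left(-11\right)\right) - 9\right) 125 = \left(\left(- \frac{3}{2} - \frac{11}{4}\right) - 9\right) 125 = \left(- \frac{17}{4} - 9\right) 125 = \left(- \frac{53}{4}\right) 125 = - \frac{6625}{4}$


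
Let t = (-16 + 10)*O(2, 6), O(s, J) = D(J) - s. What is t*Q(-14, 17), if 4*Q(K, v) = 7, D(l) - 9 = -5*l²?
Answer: 3633/2 ≈ 1816.5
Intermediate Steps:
D(l) = 9 - 5*l²
Q(K, v) = 7/4 (Q(K, v) = (¼)*7 = 7/4)
O(s, J) = 9 - s - 5*J² (O(s, J) = (9 - 5*J²) - s = 9 - s - 5*J²)
t = 1038 (t = (-16 + 10)*(9 - 1*2 - 5*6²) = -6*(9 - 2 - 5*36) = -6*(9 - 2 - 180) = -6*(-173) = 1038)
t*Q(-14, 17) = 1038*(7/4) = 3633/2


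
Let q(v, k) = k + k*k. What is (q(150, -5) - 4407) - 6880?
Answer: -11267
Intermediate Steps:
q(v, k) = k + k²
(q(150, -5) - 4407) - 6880 = (-5*(1 - 5) - 4407) - 6880 = (-5*(-4) - 4407) - 6880 = (20 - 4407) - 6880 = -4387 - 6880 = -11267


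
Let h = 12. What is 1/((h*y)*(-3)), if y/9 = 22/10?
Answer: -5/3564 ≈ -0.0014029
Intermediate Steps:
y = 99/5 (y = 9*(22/10) = 9*(22*(⅒)) = 9*(11/5) = 99/5 ≈ 19.800)
1/((h*y)*(-3)) = 1/((12*(99/5))*(-3)) = 1/((1188/5)*(-3)) = 1/(-3564/5) = -5/3564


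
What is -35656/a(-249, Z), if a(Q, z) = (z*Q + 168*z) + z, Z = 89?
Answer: 4457/890 ≈ 5.0079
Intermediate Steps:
a(Q, z) = 169*z + Q*z (a(Q, z) = (Q*z + 168*z) + z = (168*z + Q*z) + z = 169*z + Q*z)
-35656/a(-249, Z) = -35656*1/(89*(169 - 249)) = -35656/(89*(-80)) = -35656/(-7120) = -35656*(-1/7120) = 4457/890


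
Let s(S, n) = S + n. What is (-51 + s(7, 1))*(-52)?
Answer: 2236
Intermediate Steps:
(-51 + s(7, 1))*(-52) = (-51 + (7 + 1))*(-52) = (-51 + 8)*(-52) = -43*(-52) = 2236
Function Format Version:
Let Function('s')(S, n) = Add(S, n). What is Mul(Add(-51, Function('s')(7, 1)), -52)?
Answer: 2236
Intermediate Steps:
Mul(Add(-51, Function('s')(7, 1)), -52) = Mul(Add(-51, Add(7, 1)), -52) = Mul(Add(-51, 8), -52) = Mul(-43, -52) = 2236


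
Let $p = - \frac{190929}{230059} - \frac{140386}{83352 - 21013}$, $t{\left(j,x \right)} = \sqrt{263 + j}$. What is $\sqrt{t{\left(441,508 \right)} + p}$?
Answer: $\frac{\sqrt{-2193398033361734345 + 5693643387808644872 \sqrt{11}}}{843626353} \approx 4.8426$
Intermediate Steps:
$p = - \frac{2599963865}{843626353}$ ($p = \left(-190929\right) \frac{1}{230059} - \frac{140386}{83352 - 21013} = - \frac{190929}{230059} - \frac{140386}{62339} = - \frac{190929}{230059} - \frac{8258}{3667} = - \frac{2599963865}{843626353} \approx -3.0819$)
$\sqrt{t{\left(441,508 \right)} + p} = \sqrt{\sqrt{263 + 441} - \frac{2599963865}{843626353}} = \sqrt{\sqrt{704} - \frac{2599963865}{843626353}} = \sqrt{8 \sqrt{11} - \frac{2599963865}{843626353}} = \sqrt{- \frac{2599963865}{843626353} + 8 \sqrt{11}}$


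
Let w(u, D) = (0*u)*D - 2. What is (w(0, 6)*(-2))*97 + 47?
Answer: 435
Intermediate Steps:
w(u, D) = -2 (w(u, D) = 0*D - 2 = 0 - 2 = -2)
(w(0, 6)*(-2))*97 + 47 = -2*(-2)*97 + 47 = 4*97 + 47 = 388 + 47 = 435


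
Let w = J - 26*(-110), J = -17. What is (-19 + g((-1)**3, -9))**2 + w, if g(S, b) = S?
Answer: 3243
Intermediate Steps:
w = 2843 (w = -17 - 26*(-110) = -17 + 2860 = 2843)
(-19 + g((-1)**3, -9))**2 + w = (-19 + (-1)**3)**2 + 2843 = (-19 - 1)**2 + 2843 = (-20)**2 + 2843 = 400 + 2843 = 3243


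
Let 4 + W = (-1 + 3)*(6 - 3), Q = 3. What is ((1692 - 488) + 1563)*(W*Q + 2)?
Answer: 22136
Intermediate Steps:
W = 2 (W = -4 + (-1 + 3)*(6 - 3) = -4 + 2*3 = -4 + 6 = 2)
((1692 - 488) + 1563)*(W*Q + 2) = ((1692 - 488) + 1563)*(2*3 + 2) = (1204 + 1563)*(6 + 2) = 2767*8 = 22136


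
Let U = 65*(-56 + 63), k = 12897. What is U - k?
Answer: -12442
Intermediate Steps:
U = 455 (U = 65*7 = 455)
U - k = 455 - 1*12897 = 455 - 12897 = -12442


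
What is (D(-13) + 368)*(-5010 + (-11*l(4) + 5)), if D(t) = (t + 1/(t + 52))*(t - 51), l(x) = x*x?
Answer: -80713072/13 ≈ -6.2087e+6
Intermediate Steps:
l(x) = x**2
D(t) = (-51 + t)*(t + 1/(52 + t)) (D(t) = (t + 1/(52 + t))*(-51 + t) = (-51 + t)*(t + 1/(52 + t)))
(D(-13) + 368)*(-5010 + (-11*l(4) + 5)) = ((-51 + (-13)**2 + (-13)**3 - 2651*(-13))/(52 - 13) + 368)*(-5010 + (-11*4**2 + 5)) = ((-51 + 169 - 2197 + 34463)/39 + 368)*(-5010 + (-11*16 + 5)) = ((1/39)*32384 + 368)*(-5010 + (-176 + 5)) = (32384/39 + 368)*(-5010 - 171) = (46736/39)*(-5181) = -80713072/13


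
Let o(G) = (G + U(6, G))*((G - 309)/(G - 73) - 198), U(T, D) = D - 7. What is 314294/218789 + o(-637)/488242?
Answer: 74042814013793/37921802522990 ≈ 1.9525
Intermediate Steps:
U(T, D) = -7 + D
o(G) = (-198 + (-309 + G)/(-73 + G))*(-7 + 2*G) (o(G) = (G + (-7 + G))*((G - 309)/(G - 73) - 198) = (-7 + 2*G)*((-309 + G)/(-73 + G) - 198) = (-7 + 2*G)*(-198 + (-309 + G)/(-73 + G)) = (-198 + (-309 + G)/(-73 + G))*(-7 + 2*G))
314294/218789 + o(-637)/488242 = 314294/218789 + ((-99015 - 394*(-637)**2 + 29669*(-637))/(-73 - 637))/488242 = 314294*(1/218789) + ((-99015 - 394*405769 - 18899153)/(-710))*(1/488242) = 314294/218789 - (-99015 - 159872986 - 18899153)/710*(1/488242) = 314294/218789 - 1/710*(-178871154)*(1/488242) = 314294/218789 + (89435577/355)*(1/488242) = 314294/218789 + 89435577/173325910 = 74042814013793/37921802522990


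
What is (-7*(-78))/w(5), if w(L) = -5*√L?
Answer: -546*√5/25 ≈ -48.836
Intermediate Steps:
(-7*(-78))/w(5) = (-7*(-78))/((-5*√5)) = 546*(-√5/25) = -546*√5/25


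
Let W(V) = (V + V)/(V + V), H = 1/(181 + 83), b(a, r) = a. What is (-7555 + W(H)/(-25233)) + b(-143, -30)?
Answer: -194243635/25233 ≈ -7698.0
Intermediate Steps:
H = 1/264 ≈ 0.0037879
W(V) = 1 (W(V) = (2*V)/((2*V)) = (2*V)*(1/(2*V)) = 1)
(-7555 + W(H)/(-25233)) + b(-143, -30) = (-7555 + 1/(-25233)) - 143 = (-7555 + 1*(-1/25233)) - 143 = (-7555 - 1/25233) - 143 = -190635316/25233 - 143 = -194243635/25233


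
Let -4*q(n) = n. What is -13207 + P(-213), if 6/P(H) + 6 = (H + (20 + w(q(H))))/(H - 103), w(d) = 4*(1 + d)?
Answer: -1056639/80 ≈ -13208.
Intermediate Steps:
q(n) = -n/4
w(d) = 4 + 4*d
P(H) = 6/(-6 + 24/(-103 + H)) (P(H) = 6/(-6 + (H + (20 + (4 + 4*(-H/4))))/(H - 103)) = 6/(-6 + (H + (20 + (4 - H)))/(-103 + H)) = 6/(-6 + (H + (24 - H))/(-103 + H)) = 6/(-6 + 24/(-103 + H)))
-13207 + P(-213) = -13207 + (-103 - 213)/(107 - 1*(-213)) = -13207 - 316/(107 + 213) = -13207 - 316/320 = -13207 + (1/320)*(-316) = -13207 - 79/80 = -1056639/80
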